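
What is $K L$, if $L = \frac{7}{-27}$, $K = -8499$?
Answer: $\frac{19831}{9} \approx 2203.4$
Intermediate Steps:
$L = - \frac{7}{27}$ ($L = 7 \left(- \frac{1}{27}\right) = - \frac{7}{27} \approx -0.25926$)
$K L = \left(-8499\right) \left(- \frac{7}{27}\right) = \frac{19831}{9}$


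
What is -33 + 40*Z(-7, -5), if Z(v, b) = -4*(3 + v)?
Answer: 607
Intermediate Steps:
Z(v, b) = -12 - 4*v
-33 + 40*Z(-7, -5) = -33 + 40*(-12 - 4*(-7)) = -33 + 40*(-12 + 28) = -33 + 40*16 = -33 + 640 = 607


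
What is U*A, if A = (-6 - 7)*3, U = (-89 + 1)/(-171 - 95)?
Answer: -1716/133 ≈ -12.902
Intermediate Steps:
U = 44/133 (U = -88/(-266) = -88*(-1/266) = 44/133 ≈ 0.33083)
A = -39 (A = -13*3 = -39)
U*A = (44/133)*(-39) = -1716/133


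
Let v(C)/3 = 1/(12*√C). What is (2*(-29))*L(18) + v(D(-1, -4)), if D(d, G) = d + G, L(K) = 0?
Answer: -I*√5/20 ≈ -0.1118*I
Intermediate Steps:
D(d, G) = G + d
v(C) = 1/(4*√C) (v(C) = 3/((12*√C)) = 3*(1/(12*√C)) = 1/(4*√C))
(2*(-29))*L(18) + v(D(-1, -4)) = (2*(-29))*0 + 1/(4*√(-4 - 1)) = -58*0 + 1/(4*√(-5)) = 0 + (-I*√5/5)/4 = 0 - I*√5/20 = -I*√5/20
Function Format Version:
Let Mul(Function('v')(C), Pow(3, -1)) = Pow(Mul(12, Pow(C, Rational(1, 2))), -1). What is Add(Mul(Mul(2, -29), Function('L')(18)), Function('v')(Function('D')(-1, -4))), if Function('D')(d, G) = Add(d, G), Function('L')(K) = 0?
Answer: Mul(Rational(-1, 20), I, Pow(5, Rational(1, 2))) ≈ Mul(-0.11180, I)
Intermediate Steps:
Function('D')(d, G) = Add(G, d)
Function('v')(C) = Mul(Rational(1, 4), Pow(C, Rational(-1, 2))) (Function('v')(C) = Mul(3, Pow(Mul(12, Pow(C, Rational(1, 2))), -1)) = Mul(3, Mul(Rational(1, 12), Pow(C, Rational(-1, 2)))) = Mul(Rational(1, 4), Pow(C, Rational(-1, 2))))
Add(Mul(Mul(2, -29), Function('L')(18)), Function('v')(Function('D')(-1, -4))) = Add(Mul(Mul(2, -29), 0), Mul(Rational(1, 4), Pow(Add(-4, -1), Rational(-1, 2)))) = Add(Mul(-58, 0), Mul(Rational(1, 4), Pow(-5, Rational(-1, 2)))) = Add(0, Mul(Rational(1, 4), Mul(Rational(-1, 5), I, Pow(5, Rational(1, 2))))) = Add(0, Mul(Rational(-1, 20), I, Pow(5, Rational(1, 2)))) = Mul(Rational(-1, 20), I, Pow(5, Rational(1, 2)))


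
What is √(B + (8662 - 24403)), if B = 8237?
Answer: 4*I*√469 ≈ 86.626*I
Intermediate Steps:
√(B + (8662 - 24403)) = √(8237 + (8662 - 24403)) = √(8237 - 15741) = √(-7504) = 4*I*√469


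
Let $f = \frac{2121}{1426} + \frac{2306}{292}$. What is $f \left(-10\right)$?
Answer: $- \frac{4884610}{52049} \approx -93.846$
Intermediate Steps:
$f = \frac{488461}{52049}$ ($f = 2121 \cdot \frac{1}{1426} + 2306 \cdot \frac{1}{292} = \frac{2121}{1426} + \frac{1153}{146} = \frac{488461}{52049} \approx 9.3846$)
$f \left(-10\right) = \frac{488461}{52049} \left(-10\right) = - \frac{4884610}{52049}$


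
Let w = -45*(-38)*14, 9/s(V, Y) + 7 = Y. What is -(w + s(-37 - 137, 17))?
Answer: -239409/10 ≈ -23941.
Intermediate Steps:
s(V, Y) = 9/(-7 + Y)
w = 23940 (w = 1710*14 = 23940)
-(w + s(-37 - 137, 17)) = -(23940 + 9/(-7 + 17)) = -(23940 + 9/10) = -1*239409/10 = -239409/10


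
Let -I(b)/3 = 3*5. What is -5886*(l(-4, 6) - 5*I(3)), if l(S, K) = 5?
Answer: -1353780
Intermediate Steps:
I(b) = -45 (I(b) = -9*5 = -3*15 = -45)
-5886*(l(-4, 6) - 5*I(3)) = -5886*(5 - 5*(-45)) = -5886*(5 + 225) = -5886*230 = -1353780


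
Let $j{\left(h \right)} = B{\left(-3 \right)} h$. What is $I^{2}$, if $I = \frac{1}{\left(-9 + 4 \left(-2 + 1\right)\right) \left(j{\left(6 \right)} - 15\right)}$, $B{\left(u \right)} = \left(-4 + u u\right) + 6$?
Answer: $\frac{1}{439569} \approx 2.275 \cdot 10^{-6}$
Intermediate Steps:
$B{\left(u \right)} = 2 + u^{2}$ ($B{\left(u \right)} = \left(-4 + u^{2}\right) + 6 = 2 + u^{2}$)
$j{\left(h \right)} = 11 h$ ($j{\left(h \right)} = \left(2 + \left(-3\right)^{2}\right) h = \left(2 + 9\right) h = 11 h$)
$I = - \frac{1}{663}$ ($I = \frac{1}{\left(-9 + 4 \left(-2 + 1\right)\right) \left(11 \cdot 6 - 15\right)} = \frac{1}{\left(-9 + 4 \left(-1\right)\right) \left(66 - 15\right)} = \frac{1}{\left(-9 - 4\right) 51} = \frac{1}{\left(-13\right) 51} = \frac{1}{-663} = - \frac{1}{663} \approx -0.0015083$)
$I^{2} = \left(- \frac{1}{663}\right)^{2} = \frac{1}{439569}$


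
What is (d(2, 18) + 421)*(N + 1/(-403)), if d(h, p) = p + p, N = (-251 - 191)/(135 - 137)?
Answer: 40701334/403 ≈ 1.0100e+5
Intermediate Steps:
N = 221 (N = -442/(-2) = -442*(-1/2) = 221)
d(h, p) = 2*p
(d(2, 18) + 421)*(N + 1/(-403)) = (2*18 + 421)*(221 + 1/(-403)) = (36 + 421)*(221 - 1/403) = 457*(89062/403) = 40701334/403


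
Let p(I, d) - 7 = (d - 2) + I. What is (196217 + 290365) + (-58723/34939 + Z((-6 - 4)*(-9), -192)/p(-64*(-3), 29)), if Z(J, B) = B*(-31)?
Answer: 1921175143039/3948107 ≈ 4.8661e+5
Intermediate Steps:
p(I, d) = 5 + I + d (p(I, d) = 7 + ((d - 2) + I) = 7 + ((-2 + d) + I) = 7 + (-2 + I + d) = 5 + I + d)
Z(J, B) = -31*B
(196217 + 290365) + (-58723/34939 + Z((-6 - 4)*(-9), -192)/p(-64*(-3), 29)) = (196217 + 290365) + (-58723/34939 + (-31*(-192))/(5 - 64*(-3) + 29)) = 486582 + (-58723*1/34939 + 5952/(5 + 192 + 29)) = 486582 + (-58723/34939 + 5952/226) = 486582 + (-58723/34939 + 5952*(1/226)) = 486582 + (-58723/34939 + 2976/113) = 486582 + 97342765/3948107 = 1921175143039/3948107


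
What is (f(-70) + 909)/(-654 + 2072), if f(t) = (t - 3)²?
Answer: 3119/709 ≈ 4.3992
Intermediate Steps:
f(t) = (-3 + t)²
(f(-70) + 909)/(-654 + 2072) = ((-3 - 70)² + 909)/(-654 + 2072) = ((-73)² + 909)/1418 = (5329 + 909)*(1/1418) = 6238*(1/1418) = 3119/709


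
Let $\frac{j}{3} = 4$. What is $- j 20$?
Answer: $-240$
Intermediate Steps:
$j = 12$ ($j = 3 \cdot 4 = 12$)
$- j 20 = \left(-1\right) 12 \cdot 20 = \left(-12\right) 20 = -240$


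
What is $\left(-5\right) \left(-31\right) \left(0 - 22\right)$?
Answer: $-3410$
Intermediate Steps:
$\left(-5\right) \left(-31\right) \left(0 - 22\right) = 155 \left(0 - 22\right) = 155 \left(-22\right) = -3410$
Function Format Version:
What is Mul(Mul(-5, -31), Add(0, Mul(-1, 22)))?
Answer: -3410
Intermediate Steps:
Mul(Mul(-5, -31), Add(0, Mul(-1, 22))) = Mul(155, Add(0, -22)) = Mul(155, -22) = -3410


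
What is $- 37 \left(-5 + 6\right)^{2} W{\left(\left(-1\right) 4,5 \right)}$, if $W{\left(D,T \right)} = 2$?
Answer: $-74$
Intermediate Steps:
$- 37 \left(-5 + 6\right)^{2} W{\left(\left(-1\right) 4,5 \right)} = - 37 \left(-5 + 6\right)^{2} \cdot 2 = - 37 \cdot 1^{2} \cdot 2 = \left(-37\right) 1 \cdot 2 = \left(-37\right) 2 = -74$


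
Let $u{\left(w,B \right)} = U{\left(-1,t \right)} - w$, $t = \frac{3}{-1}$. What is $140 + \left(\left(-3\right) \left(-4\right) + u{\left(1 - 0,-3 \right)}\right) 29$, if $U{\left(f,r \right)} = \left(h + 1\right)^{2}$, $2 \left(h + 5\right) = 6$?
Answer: $488$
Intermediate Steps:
$h = -2$ ($h = -5 + \frac{1}{2} \cdot 6 = -5 + 3 = -2$)
$t = -3$ ($t = 3 \left(-1\right) = -3$)
$U{\left(f,r \right)} = 1$ ($U{\left(f,r \right)} = \left(-2 + 1\right)^{2} = \left(-1\right)^{2} = 1$)
$u{\left(w,B \right)} = 1 - w$
$140 + \left(\left(-3\right) \left(-4\right) + u{\left(1 - 0,-3 \right)}\right) 29 = 140 + \left(\left(-3\right) \left(-4\right) + \left(1 - \left(1 - 0\right)\right)\right) 29 = 140 + \left(12 + \left(1 - \left(1 + 0\right)\right)\right) 29 = 140 + \left(12 + \left(1 - 1\right)\right) 29 = 140 + \left(12 + 0\right) 29 = 140 + 12 \cdot 29 = 140 + 348 = 488$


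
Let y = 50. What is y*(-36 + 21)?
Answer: -750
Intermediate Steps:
y*(-36 + 21) = 50*(-36 + 21) = 50*(-15) = -750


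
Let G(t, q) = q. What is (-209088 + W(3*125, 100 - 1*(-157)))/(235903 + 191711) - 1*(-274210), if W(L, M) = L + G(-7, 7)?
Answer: 58627913117/213807 ≈ 2.7421e+5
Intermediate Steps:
W(L, M) = 7 + L (W(L, M) = L + 7 = 7 + L)
(-209088 + W(3*125, 100 - 1*(-157)))/(235903 + 191711) - 1*(-274210) = (-209088 + (7 + 3*125))/(235903 + 191711) - 1*(-274210) = (-209088 + (7 + 375))/427614 + 274210 = (-209088 + 382)*(1/427614) + 274210 = -208706*1/427614 + 274210 = -104353/213807 + 274210 = 58627913117/213807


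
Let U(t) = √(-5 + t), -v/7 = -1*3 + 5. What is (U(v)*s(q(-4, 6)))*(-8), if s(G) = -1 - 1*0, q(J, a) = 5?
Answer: 8*I*√19 ≈ 34.871*I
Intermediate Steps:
v = -14 (v = -7*(-1*3 + 5) = -7*(-3 + 5) = -7*2 = -14)
s(G) = -1 (s(G) = -1 + 0 = -1)
(U(v)*s(q(-4, 6)))*(-8) = (√(-5 - 14)*(-1))*(-8) = (√(-19)*(-1))*(-8) = ((I*√19)*(-1))*(-8) = -I*√19*(-8) = 8*I*√19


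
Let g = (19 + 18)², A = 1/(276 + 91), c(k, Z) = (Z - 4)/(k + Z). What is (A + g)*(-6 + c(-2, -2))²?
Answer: 10174086/367 ≈ 27722.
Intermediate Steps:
c(k, Z) = (-4 + Z)/(Z + k)
A = 1/367 ≈ 0.0027248
g = 1369 (g = 37² = 1369)
(A + g)*(-6 + c(-2, -2))² = (1/367 + 1369)*(-6 + (-4 - 2)/(-2 - 2))² = 502424*(-6 - 6/(-4))²/367 = 502424*(-6 - ¼*(-6))²/367 = 502424*(-6 + 3/2)²/367 = 502424*(-9/2)²/367 = (502424/367)*(81/4) = 10174086/367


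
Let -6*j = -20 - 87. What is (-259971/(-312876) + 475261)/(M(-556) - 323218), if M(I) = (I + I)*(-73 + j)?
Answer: -49566006869/27311224152 ≈ -1.8149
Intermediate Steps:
j = 107/6 (j = -(-20 - 87)/6 = -⅙*(-107) = 107/6 ≈ 17.833)
M(I) = -331*I/3 (M(I) = (I + I)*(-73 + 107/6) = (2*I)*(-331/6) = -331*I/3)
(-259971/(-312876) + 475261)/(M(-556) - 323218) = (-259971/(-312876) + 475261)/(-331/3*(-556) - 323218) = (-259971*(-1/312876) + 475261)/(184036/3 - 323218) = (86657/104292 + 475261)/(-785618/3) = (49566006869/104292)*(-3/785618) = -49566006869/27311224152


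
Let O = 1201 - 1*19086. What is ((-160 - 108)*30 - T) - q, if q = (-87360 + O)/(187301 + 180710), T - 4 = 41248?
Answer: -2591413281/52573 ≈ -49292.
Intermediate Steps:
T = 41252 (T = 4 + 41248 = 41252)
O = -17885 (O = 1201 - 19086 = -17885)
q = -15035/52573 (q = (-87360 - 17885)/(187301 + 180710) = -105245/368011 = -105245*1/368011 = -15035/52573 ≈ -0.28598)
((-160 - 108)*30 - T) - q = ((-160 - 108)*30 - 1*41252) - 1*(-15035/52573) = (-268*30 - 41252) + 15035/52573 = (-8040 - 41252) + 15035/52573 = -49292 + 15035/52573 = -2591413281/52573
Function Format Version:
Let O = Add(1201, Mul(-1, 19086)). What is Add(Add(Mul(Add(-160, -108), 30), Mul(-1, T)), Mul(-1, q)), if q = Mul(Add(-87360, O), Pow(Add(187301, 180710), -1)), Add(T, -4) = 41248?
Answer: Rational(-2591413281, 52573) ≈ -49292.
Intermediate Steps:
T = 41252 (T = Add(4, 41248) = 41252)
O = -17885 (O = Add(1201, -19086) = -17885)
q = Rational(-15035, 52573) (q = Mul(Add(-87360, -17885), Pow(Add(187301, 180710), -1)) = Mul(-105245, Pow(368011, -1)) = Mul(-105245, Rational(1, 368011)) = Rational(-15035, 52573) ≈ -0.28598)
Add(Add(Mul(Add(-160, -108), 30), Mul(-1, T)), Mul(-1, q)) = Add(Add(Mul(Add(-160, -108), 30), Mul(-1, 41252)), Mul(-1, Rational(-15035, 52573))) = Add(Add(Mul(-268, 30), -41252), Rational(15035, 52573)) = Add(Add(-8040, -41252), Rational(15035, 52573)) = Add(-49292, Rational(15035, 52573)) = Rational(-2591413281, 52573)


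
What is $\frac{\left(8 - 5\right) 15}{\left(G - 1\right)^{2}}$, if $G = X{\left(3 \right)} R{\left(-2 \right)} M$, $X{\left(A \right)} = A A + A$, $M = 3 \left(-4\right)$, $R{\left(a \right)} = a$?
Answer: $\frac{45}{82369} \approx 0.00054632$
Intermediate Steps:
$M = -12$
$X{\left(A \right)} = A + A^{2}$ ($X{\left(A \right)} = A^{2} + A = A + A^{2}$)
$G = 288$ ($G = 3 \left(1 + 3\right) \left(-2\right) \left(-12\right) = 3 \cdot 4 \left(-2\right) \left(-12\right) = 12 \left(-2\right) \left(-12\right) = \left(-24\right) \left(-12\right) = 288$)
$\frac{\left(8 - 5\right) 15}{\left(G - 1\right)^{2}} = \frac{\left(8 - 5\right) 15}{\left(288 - 1\right)^{2}} = \frac{3 \cdot 15}{287^{2}} = \frac{45}{82369}$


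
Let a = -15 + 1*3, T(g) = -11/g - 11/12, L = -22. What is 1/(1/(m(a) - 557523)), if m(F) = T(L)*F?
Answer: -557518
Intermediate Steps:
T(g) = -11/12 - 11/g (T(g) = -11/g - 11*1/12 = -11/g - 11/12 = -11/12 - 11/g)
a = -12 (a = -15 + 3 = -12)
m(F) = -5*F/12 (m(F) = (-11/12 - 11/(-22))*F = (-11/12 - 11*(-1/22))*F = (-11/12 + ½)*F = -5*F/12)
1/(1/(m(a) - 557523)) = 1/(1/(-5/12*(-12) - 557523)) = 1/(1/(5 - 557523)) = 1/(1/(-557518)) = 1/(-1/557518) = -557518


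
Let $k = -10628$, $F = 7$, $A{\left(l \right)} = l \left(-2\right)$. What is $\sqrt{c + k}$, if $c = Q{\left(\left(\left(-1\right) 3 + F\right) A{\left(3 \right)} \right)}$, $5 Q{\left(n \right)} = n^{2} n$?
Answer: $\frac{2 i \sqrt{83705}}{5} \approx 115.73 i$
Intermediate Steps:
$A{\left(l \right)} = - 2 l$
$Q{\left(n \right)} = \frac{n^{3}}{5}$ ($Q{\left(n \right)} = \frac{n^{2} n}{5} = \frac{n^{3}}{5}$)
$c = - \frac{13824}{5}$ ($c = \frac{\left(\left(\left(-1\right) 3 + 7\right) \left(\left(-2\right) 3\right)\right)^{3}}{5} = \frac{\left(\left(-3 + 7\right) \left(-6\right)\right)^{3}}{5} = \frac{\left(4 \left(-6\right)\right)^{3}}{5} = \frac{\left(-24\right)^{3}}{5} = \frac{1}{5} \left(-13824\right) = - \frac{13824}{5} \approx -2764.8$)
$\sqrt{c + k} = \sqrt{- \frac{13824}{5} - 10628} = \sqrt{- \frac{66964}{5}} = \frac{2 i \sqrt{83705}}{5}$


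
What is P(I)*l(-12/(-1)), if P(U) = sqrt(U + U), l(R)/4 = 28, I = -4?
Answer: 224*I*sqrt(2) ≈ 316.78*I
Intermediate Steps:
l(R) = 112 (l(R) = 4*28 = 112)
P(U) = sqrt(2)*sqrt(U) (P(U) = sqrt(2*U) = sqrt(2)*sqrt(U))
P(I)*l(-12/(-1)) = (sqrt(2)*sqrt(-4))*112 = (sqrt(2)*(2*I))*112 = (2*I*sqrt(2))*112 = 224*I*sqrt(2)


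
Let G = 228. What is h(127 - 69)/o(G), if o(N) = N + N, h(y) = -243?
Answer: -81/152 ≈ -0.53290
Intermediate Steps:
o(N) = 2*N
h(127 - 69)/o(G) = -243/(2*228) = -243/456 = -243*1/456 = -81/152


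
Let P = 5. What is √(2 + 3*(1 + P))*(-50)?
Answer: -100*√5 ≈ -223.61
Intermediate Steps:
√(2 + 3*(1 + P))*(-50) = √(2 + 3*(1 + 5))*(-50) = √(2 + 3*6)*(-50) = √(2 + 18)*(-50) = √20*(-50) = (2*√5)*(-50) = -100*√5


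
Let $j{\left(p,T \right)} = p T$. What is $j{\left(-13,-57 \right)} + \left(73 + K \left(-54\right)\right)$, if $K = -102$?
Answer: $6322$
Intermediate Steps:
$j{\left(p,T \right)} = T p$
$j{\left(-13,-57 \right)} + \left(73 + K \left(-54\right)\right) = \left(-57\right) \left(-13\right) + \left(73 - -5508\right) = 741 + \left(73 + 5508\right) = 741 + 5581 = 6322$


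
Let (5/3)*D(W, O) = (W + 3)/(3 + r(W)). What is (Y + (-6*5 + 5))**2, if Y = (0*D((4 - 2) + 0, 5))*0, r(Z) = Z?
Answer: 625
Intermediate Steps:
D(W, O) = 3/5 (D(W, O) = 3*((W + 3)/(3 + W))/5 = 3*((3 + W)/(3 + W))/5 = (3/5)*1 = 3/5)
Y = 0 (Y = (0*(3/5))*0 = 0*0 = 0)
(Y + (-6*5 + 5))**2 = (0 + (-6*5 + 5))**2 = (0 + (-30 + 5))**2 = (0 - 25)**2 = (-25)**2 = 625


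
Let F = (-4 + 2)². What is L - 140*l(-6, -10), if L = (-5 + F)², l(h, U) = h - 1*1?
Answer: 981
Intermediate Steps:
l(h, U) = -1 + h (l(h, U) = h - 1 = -1 + h)
F = 4 (F = (-2)² = 4)
L = 1 (L = (-5 + 4)² = (-1)² = 1)
L - 140*l(-6, -10) = 1 - 140*(-1 - 6) = 1 - 140*(-7) = 1 + 980 = 981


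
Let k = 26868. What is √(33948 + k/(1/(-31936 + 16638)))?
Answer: 2*I*√102748179 ≈ 20273.0*I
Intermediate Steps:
√(33948 + k/(1/(-31936 + 16638))) = √(33948 + 26868/(1/(-31936 + 16638))) = √(33948 + 26868/(1/(-15298))) = √(33948 + 26868/(-1/15298)) = √(33948 + 26868*(-15298)) = √(33948 - 411026664) = √(-410992716) = 2*I*√102748179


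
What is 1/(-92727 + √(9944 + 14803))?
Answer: -30909/2866090594 - √24747/8598271782 ≈ -1.0803e-5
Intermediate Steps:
1/(-92727 + √(9944 + 14803)) = 1/(-92727 + √24747)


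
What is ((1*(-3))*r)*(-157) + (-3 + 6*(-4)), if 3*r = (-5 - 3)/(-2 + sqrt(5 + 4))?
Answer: -1283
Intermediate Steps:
r = -8/3 (r = ((-5 - 3)/(-2 + sqrt(5 + 4)))/3 = (-8/(-2 + sqrt(9)))/3 = (-8/(-2 + 3))/3 = (-8/1)/3 = (-8*1)/3 = (1/3)*(-8) = -8/3 ≈ -2.6667)
((1*(-3))*r)*(-157) + (-3 + 6*(-4)) = ((1*(-3))*(-8/3))*(-157) + (-3 + 6*(-4)) = -3*(-8/3)*(-157) + (-3 - 24) = 8*(-157) - 27 = -1256 - 27 = -1283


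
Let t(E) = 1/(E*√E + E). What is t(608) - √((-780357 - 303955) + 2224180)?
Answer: -1/369056 - 6*√31663 + √38/92264 ≈ -1067.6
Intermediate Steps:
t(E) = 1/(E + E^(3/2)) (t(E) = 1/(E^(3/2) + E) = 1/(E + E^(3/2)))
t(608) - √((-780357 - 303955) + 2224180) = 1/(608 + 608^(3/2)) - √((-780357 - 303955) + 2224180) = 1/(608 + 2432*√38) - √(-1084312 + 2224180) = 1/(608 + 2432*√38) - √1139868 = 1/(608 + 2432*√38) - 6*√31663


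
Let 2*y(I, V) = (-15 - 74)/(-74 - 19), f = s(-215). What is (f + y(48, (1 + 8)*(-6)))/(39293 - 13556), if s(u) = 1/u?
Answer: 18949/1029222630 ≈ 1.8411e-5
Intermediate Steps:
f = -1/215 (f = 1/(-215) = -1/215 ≈ -0.0046512)
y(I, V) = 89/186 (y(I, V) = ((-15 - 74)/(-74 - 19))/2 = (-89/(-93))/2 = (-89*(-1/93))/2 = (½)*(89/93) = 89/186)
(f + y(48, (1 + 8)*(-6)))/(39293 - 13556) = (-1/215 + 89/186)/(39293 - 13556) = (18949/39990)/25737 = (18949/39990)*(1/25737) = 18949/1029222630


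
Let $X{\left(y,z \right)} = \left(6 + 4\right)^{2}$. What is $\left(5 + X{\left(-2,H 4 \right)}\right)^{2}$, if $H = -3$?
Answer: $11025$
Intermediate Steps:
$X{\left(y,z \right)} = 100$ ($X{\left(y,z \right)} = 10^{2} = 100$)
$\left(5 + X{\left(-2,H 4 \right)}\right)^{2} = \left(5 + 100\right)^{2} = 105^{2} = 11025$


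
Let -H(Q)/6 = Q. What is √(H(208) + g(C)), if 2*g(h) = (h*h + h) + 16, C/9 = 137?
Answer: √759521 ≈ 871.50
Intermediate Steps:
C = 1233 (C = 9*137 = 1233)
H(Q) = -6*Q
g(h) = 8 + h/2 + h²/2 (g(h) = ((h*h + h) + 16)/2 = ((h² + h) + 16)/2 = ((h + h²) + 16)/2 = (16 + h + h²)/2 = 8 + h/2 + h²/2)
√(H(208) + g(C)) = √(-6*208 + (8 + (½)*1233 + (½)*1233²)) = √(-1248 + (8 + 1233/2 + (½)*1520289)) = √(-1248 + (8 + 1233/2 + 1520289/2)) = √(-1248 + 760769) = √759521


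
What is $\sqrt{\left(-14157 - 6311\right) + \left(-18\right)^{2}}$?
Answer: $4 i \sqrt{1259} \approx 141.93 i$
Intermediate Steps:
$\sqrt{\left(-14157 - 6311\right) + \left(-18\right)^{2}} = \sqrt{\left(-14157 - 6311\right) + 324} = \sqrt{-20468 + 324} = \sqrt{-20144} = 4 i \sqrt{1259}$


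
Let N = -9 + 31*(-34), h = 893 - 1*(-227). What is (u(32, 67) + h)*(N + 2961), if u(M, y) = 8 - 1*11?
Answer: 2120066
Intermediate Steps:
u(M, y) = -3 (u(M, y) = 8 - 11 = -3)
h = 1120 (h = 893 + 227 = 1120)
N = -1063 (N = -9 - 1054 = -1063)
(u(32, 67) + h)*(N + 2961) = (-3 + 1120)*(-1063 + 2961) = 1117*1898 = 2120066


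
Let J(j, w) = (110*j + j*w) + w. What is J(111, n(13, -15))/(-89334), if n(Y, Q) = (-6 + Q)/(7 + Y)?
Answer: -3359/24815 ≈ -0.13536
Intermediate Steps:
n(Y, Q) = (-6 + Q)/(7 + Y)
J(j, w) = w + 110*j + j*w
J(111, n(13, -15))/(-89334) = ((-6 - 15)/(7 + 13) + 110*111 + 111*((-6 - 15)/(7 + 13)))/(-89334) = (-21/20 + 12210 + 111*(-21/20))*(-1/89334) = (-21/20 + 12210 - 2331/20)*(-1/89334) = (60462/5)*(-1/89334) = -3359/24815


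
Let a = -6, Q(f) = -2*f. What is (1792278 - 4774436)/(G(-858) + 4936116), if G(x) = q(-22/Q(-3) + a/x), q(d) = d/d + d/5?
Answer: -1279345782/2117593879 ≈ -0.60415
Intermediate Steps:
q(d) = 1 + d/5 (q(d) = 1 + d*(⅕) = 1 + d/5)
G(x) = 4/15 - 6/(5*x) (G(x) = 1 + (-22/((-2*(-3))) - 6/x)/5 = 1 + (-22/6 - 6/x)/5 = 1 + (-22*⅙ - 6/x)/5 = 1 + (-11/3 - 6/x)/5 = 1 + (-11/15 - 6/(5*x)) = 4/15 - 6/(5*x))
(1792278 - 4774436)/(G(-858) + 4936116) = (1792278 - 4774436)/((2/15)*(-9 + 2*(-858))/(-858) + 4936116) = -2982158/((2/15)*(-1/858)*(-9 - 1716) + 4936116) = -2982158/((2/15)*(-1/858)*(-1725) + 4936116) = -2982158/(115/429 + 4936116) = -2982158/2117593879/429 = -2982158*429/2117593879 = -1279345782/2117593879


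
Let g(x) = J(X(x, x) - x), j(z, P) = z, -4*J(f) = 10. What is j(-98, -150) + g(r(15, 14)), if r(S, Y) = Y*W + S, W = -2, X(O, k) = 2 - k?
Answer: -201/2 ≈ -100.50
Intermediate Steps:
J(f) = -5/2 (J(f) = -1/4*10 = -5/2)
r(S, Y) = S - 2*Y (r(S, Y) = Y*(-2) + S = -2*Y + S = S - 2*Y)
g(x) = -5/2
j(-98, -150) + g(r(15, 14)) = -98 - 5/2 = -201/2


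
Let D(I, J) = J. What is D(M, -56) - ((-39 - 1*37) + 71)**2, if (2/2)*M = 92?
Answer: -81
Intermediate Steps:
M = 92
D(M, -56) - ((-39 - 1*37) + 71)**2 = -56 - ((-39 - 1*37) + 71)**2 = -56 - ((-39 - 37) + 71)**2 = -56 - (-76 + 71)**2 = -56 - 1*(-5)**2 = -56 - 1*25 = -56 - 25 = -81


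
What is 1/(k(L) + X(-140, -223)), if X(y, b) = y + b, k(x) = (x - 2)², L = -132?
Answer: 1/17593 ≈ 5.6841e-5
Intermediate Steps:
k(x) = (-2 + x)²
X(y, b) = b + y
1/(k(L) + X(-140, -223)) = 1/((-2 - 132)² + (-223 - 140)) = 1/((-134)² - 363) = 1/(17956 - 363) = 1/17593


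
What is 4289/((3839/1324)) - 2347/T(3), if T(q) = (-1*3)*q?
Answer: 60117857/34551 ≈ 1740.0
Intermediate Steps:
T(q) = -3*q
4289/((3839/1324)) - 2347/T(3) = 4289/((3839/1324)) - 2347/((-3*3)) = 4289/((3839*(1/1324))) - 2347/(-9) = 4289/(3839/1324) - 2347*(-⅑) = 4289*(1324/3839) + 2347/9 = 5678636/3839 + 2347/9 = 60117857/34551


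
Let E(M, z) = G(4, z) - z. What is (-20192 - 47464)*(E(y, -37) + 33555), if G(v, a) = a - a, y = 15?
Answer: -2272700352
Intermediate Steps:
G(v, a) = 0
E(M, z) = -z (E(M, z) = 0 - z = -z)
(-20192 - 47464)*(E(y, -37) + 33555) = (-20192 - 47464)*(-1*(-37) + 33555) = -67656*(37 + 33555) = -67656*33592 = -2272700352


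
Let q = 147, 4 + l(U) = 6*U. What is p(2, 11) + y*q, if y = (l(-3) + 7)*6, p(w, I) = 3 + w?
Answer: -13225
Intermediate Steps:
l(U) = -4 + 6*U
y = -90 (y = ((-4 + 6*(-3)) + 7)*6 = ((-4 - 18) + 7)*6 = (-22 + 7)*6 = -15*6 = -90)
p(2, 11) + y*q = (3 + 2) - 90*147 = 5 - 13230 = -13225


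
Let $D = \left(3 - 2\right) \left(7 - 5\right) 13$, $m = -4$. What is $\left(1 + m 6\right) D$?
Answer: $-598$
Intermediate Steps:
$D = 26$ ($D = 1 \cdot 2 \cdot 13 = 2 \cdot 13 = 26$)
$\left(1 + m 6\right) D = \left(1 - 24\right) 26 = \left(-23\right) 26 = -598$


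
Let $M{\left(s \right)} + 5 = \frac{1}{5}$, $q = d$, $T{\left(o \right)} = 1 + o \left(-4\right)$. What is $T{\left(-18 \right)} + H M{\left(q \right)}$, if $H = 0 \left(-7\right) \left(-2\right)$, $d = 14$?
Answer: $73$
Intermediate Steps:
$T{\left(o \right)} = 1 - 4 o$
$H = 0$ ($H = 0 \left(-2\right) = 0$)
$q = 14$
$M{\left(s \right)} = - \frac{24}{5}$ ($M{\left(s \right)} = -5 + \frac{1}{5} = - \frac{24}{5}$)
$T{\left(-18 \right)} + H M{\left(q \right)} = \left(1 - -72\right) + 0 \left(- \frac{24}{5}\right) = \left(1 + 72\right) + 0 = 73 + 0 = 73$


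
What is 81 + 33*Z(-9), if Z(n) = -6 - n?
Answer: 180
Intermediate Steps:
81 + 33*Z(-9) = 81 + 33*(-6 - 1*(-9)) = 81 + 33*(-6 + 9) = 81 + 33*3 = 81 + 99 = 180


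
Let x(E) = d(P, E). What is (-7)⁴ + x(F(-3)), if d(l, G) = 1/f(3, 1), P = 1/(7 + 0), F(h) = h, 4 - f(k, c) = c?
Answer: 7204/3 ≈ 2401.3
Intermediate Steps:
f(k, c) = 4 - c
P = ⅐ (P = 1/7 = ⅐ ≈ 0.14286)
d(l, G) = ⅓ (d(l, G) = 1/(4 - 1*1) = 1/(4 - 1) = 1/3 = ⅓)
x(E) = ⅓
(-7)⁴ + x(F(-3)) = (-7)⁴ + ⅓ = 2401 + ⅓ = 7204/3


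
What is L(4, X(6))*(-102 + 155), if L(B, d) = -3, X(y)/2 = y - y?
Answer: -159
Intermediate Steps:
X(y) = 0 (X(y) = 2*(y - y) = 2*0 = 0)
L(4, X(6))*(-102 + 155) = -3*(-102 + 155) = -3*53 = -159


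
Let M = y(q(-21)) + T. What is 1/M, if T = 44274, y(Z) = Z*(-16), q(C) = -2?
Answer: 1/44306 ≈ 2.2570e-5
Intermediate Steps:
y(Z) = -16*Z
M = 44306 (M = -16*(-2) + 44274 = 32 + 44274 = 44306)
1/M = 1/44306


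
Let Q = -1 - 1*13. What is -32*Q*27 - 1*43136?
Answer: -31040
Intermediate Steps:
Q = -14 (Q = -1 - 13 = -14)
-32*Q*27 - 1*43136 = -32*(-14)*27 - 1*43136 = 448*27 - 43136 = 12096 - 43136 = -31040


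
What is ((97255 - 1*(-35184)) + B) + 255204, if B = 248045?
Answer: 635688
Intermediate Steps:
((97255 - 1*(-35184)) + B) + 255204 = ((97255 - 1*(-35184)) + 248045) + 255204 = ((97255 + 35184) + 248045) + 255204 = (132439 + 248045) + 255204 = 380484 + 255204 = 635688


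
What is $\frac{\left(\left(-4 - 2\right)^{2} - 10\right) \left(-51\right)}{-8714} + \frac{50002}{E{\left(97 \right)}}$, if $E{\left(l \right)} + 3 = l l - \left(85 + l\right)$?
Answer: $\frac{111987113}{20094484} \approx 5.573$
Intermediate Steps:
$E{\left(l \right)} = -88 + l^{2} - l$ ($E{\left(l \right)} = -3 - \left(85 + l - l l\right) = -3 - \left(85 + l - l^{2}\right) = -88 + l^{2} - l$)
$\frac{\left(\left(-4 - 2\right)^{2} - 10\right) \left(-51\right)}{-8714} + \frac{50002}{E{\left(97 \right)}} = \frac{\left(\left(-4 - 2\right)^{2} - 10\right) \left(-51\right)}{-8714} + \frac{50002}{-88 + 97^{2} - 97} = \left(\left(-6\right)^{2} - 10\right) \left(-51\right) \left(- \frac{1}{8714}\right) + \frac{50002}{-88 + 9409 - 97} = \left(36 - 10\right) \left(-51\right) \left(- \frac{1}{8714}\right) + \frac{50002}{9224} = 26 \left(-51\right) \left(- \frac{1}{8714}\right) + 50002 \cdot \frac{1}{9224} = \left(-1326\right) \left(- \frac{1}{8714}\right) + \frac{25001}{4612} = \frac{663}{4357} + \frac{25001}{4612} = \frac{111987113}{20094484}$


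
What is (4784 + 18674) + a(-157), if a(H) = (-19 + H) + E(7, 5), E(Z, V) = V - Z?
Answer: 23280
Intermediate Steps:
a(H) = -21 + H (a(H) = (-19 + H) + (5 - 1*7) = (-19 + H) + (5 - 7) = (-19 + H) - 2 = -21 + H)
(4784 + 18674) + a(-157) = (4784 + 18674) + (-21 - 157) = 23458 - 178 = 23280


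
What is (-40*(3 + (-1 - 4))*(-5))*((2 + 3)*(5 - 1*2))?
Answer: -6000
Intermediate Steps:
(-40*(3 + (-1 - 4))*(-5))*((2 + 3)*(5 - 1*2)) = (-40*(3 - 5)*(-5))*(5*(5 - 2)) = (-(-80)*(-5))*(5*3) = -40*10*15 = -400*15 = -6000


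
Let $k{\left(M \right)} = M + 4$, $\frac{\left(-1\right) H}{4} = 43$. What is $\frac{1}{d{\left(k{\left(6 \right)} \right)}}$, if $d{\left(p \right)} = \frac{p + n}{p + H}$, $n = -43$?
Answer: $\frac{54}{11} \approx 4.9091$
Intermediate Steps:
$H = -172$ ($H = \left(-4\right) 43 = -172$)
$k{\left(M \right)} = 4 + M$
$d{\left(p \right)} = \frac{-43 + p}{-172 + p}$ ($d{\left(p \right)} = \frac{p - 43}{p - 172} = \frac{-43 + p}{-172 + p}$)
$\frac{1}{d{\left(k{\left(6 \right)} \right)}} = \frac{1}{\frac{1}{-172 + \left(4 + 6\right)} \left(-43 + \left(4 + 6\right)\right)} = \frac{1}{\frac{1}{-172 + 10} \left(-43 + 10\right)} = \frac{1}{\frac{1}{-162} \left(-33\right)} = \frac{1}{\left(- \frac{1}{162}\right) \left(-33\right)} = \frac{1}{\frac{11}{54}} = \frac{54}{11}$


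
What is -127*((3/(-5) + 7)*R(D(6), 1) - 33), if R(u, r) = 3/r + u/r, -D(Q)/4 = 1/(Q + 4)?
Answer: 51943/25 ≈ 2077.7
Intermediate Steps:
D(Q) = -4/(4 + Q) (D(Q) = -4/(Q + 4) = -4/(4 + Q))
-127*((3/(-5) + 7)*R(D(6), 1) - 33) = -127*((3/(-5) + 7)*((3 - 4/(4 + 6))/1) - 33) = -127*((3*(-⅕) + 7)*(1*(3 - 4/10)) - 33) = -127*((-⅗ + 7)*(1*(3 - 4*⅒)) - 33) = -127*(32*(1*(3 - ⅖))/5 - 33) = -127*(32*(1*(13/5))/5 - 33) = -127*((32/5)*(13/5) - 33) = -127*(416/25 - 33) = -127*(-409/25) = 51943/25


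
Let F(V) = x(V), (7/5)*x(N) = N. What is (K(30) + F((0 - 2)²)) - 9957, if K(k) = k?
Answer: -69469/7 ≈ -9924.1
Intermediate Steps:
x(N) = 5*N/7
F(V) = 5*V/7
(K(30) + F((0 - 2)²)) - 9957 = (30 + 5*(0 - 2)²/7) - 9957 = (30 + (5/7)*(-2)²) - 9957 = (30 + (5/7)*4) - 9957 = (30 + 20/7) - 9957 = 230/7 - 9957 = -69469/7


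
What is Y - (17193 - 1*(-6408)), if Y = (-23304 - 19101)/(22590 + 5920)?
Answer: -134581383/5702 ≈ -23603.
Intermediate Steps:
Y = -8481/5702 (Y = -42405/28510 = -42405*1/28510 = -8481/5702 ≈ -1.4874)
Y - (17193 - 1*(-6408)) = -8481/5702 - (17193 - 1*(-6408)) = -8481/5702 - (17193 + 6408) = -8481/5702 - 1*23601 = -8481/5702 - 23601 = -134581383/5702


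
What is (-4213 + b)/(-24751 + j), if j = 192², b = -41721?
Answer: -45934/12113 ≈ -3.7921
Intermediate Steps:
j = 36864
(-4213 + b)/(-24751 + j) = (-4213 - 41721)/(-24751 + 36864) = -45934/12113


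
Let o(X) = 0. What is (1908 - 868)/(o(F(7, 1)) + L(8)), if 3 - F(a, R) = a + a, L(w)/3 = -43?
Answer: -1040/129 ≈ -8.0620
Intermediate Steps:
L(w) = -129 (L(w) = 3*(-43) = -129)
F(a, R) = 3 - 2*a (F(a, R) = 3 - (a + a) = 3 - 2*a)
(1908 - 868)/(o(F(7, 1)) + L(8)) = (1908 - 868)/(0 - 129) = 1040/(-129) = 1040*(-1/129) = -1040/129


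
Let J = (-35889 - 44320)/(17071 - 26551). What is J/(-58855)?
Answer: -80209/557945400 ≈ -0.00014376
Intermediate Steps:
J = 80209/9480 (J = -80209/(-9480) = -80209*(-1/9480) = 80209/9480 ≈ 8.4609)
J/(-58855) = (80209/9480)/(-58855) = (80209/9480)*(-1/58855) = -80209/557945400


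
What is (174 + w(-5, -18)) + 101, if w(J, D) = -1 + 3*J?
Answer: 259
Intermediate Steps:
(174 + w(-5, -18)) + 101 = (174 + (-1 + 3*(-5))) + 101 = (174 + (-1 - 15)) + 101 = (174 - 16) + 101 = 158 + 101 = 259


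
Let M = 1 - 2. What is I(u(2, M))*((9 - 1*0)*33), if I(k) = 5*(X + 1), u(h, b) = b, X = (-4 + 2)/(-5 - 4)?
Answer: 1815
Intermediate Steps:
M = -1
X = 2/9 (X = -2/(-9) = -2*(-1/9) = 2/9 ≈ 0.22222)
I(k) = 55/9 (I(k) = 5*(2/9 + 1) = 5*(11/9) = 55/9)
I(u(2, M))*((9 - 1*0)*33) = 55*((9 - 1*0)*33)/9 = 55*((9 + 0)*33)/9 = 55*(9*33)/9 = (55/9)*297 = 1815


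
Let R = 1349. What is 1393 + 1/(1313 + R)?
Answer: 3708167/2662 ≈ 1393.0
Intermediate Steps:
1393 + 1/(1313 + R) = 1393 + 1/(1313 + 1349) = 1393 + 1/2662 = 3708167/2662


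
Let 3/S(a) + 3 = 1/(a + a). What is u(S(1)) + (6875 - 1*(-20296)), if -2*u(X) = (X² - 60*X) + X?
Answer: 678372/25 ≈ 27135.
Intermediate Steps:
S(a) = 3/(-3 + 1/(2*a)) (S(a) = 3/(-3 + 1/(a + a)) = 3/(-3 + 1/(2*a)))
u(X) = -X²/2 + 59*X/2 (u(X) = -((X² - 60*X) + X)/2 = -(X² - 59*X)/2 = -X²/2 + 59*X/2)
u(S(1)) + (6875 - 1*(-20296)) = (-6*1/(-1 + 6*1))*(59 - (-6)/(-1 + 6*1))/2 + (6875 - 1*(-20296)) = (-6*1/(-1 + 6))*(59 - (-6)/(-1 + 6))/2 + (6875 + 20296) = (-6*1/5)*(59 - (-6)/5)/2 + 27171 = (-6*1*⅕)*(59 - (-6)/5)/2 + 27171 = (½)*(-6/5)*(59 - 1*(-6/5)) + 27171 = (½)*(-6/5)*(59 + 6/5) + 27171 = (½)*(-6/5)*(301/5) + 27171 = -903/25 + 27171 = 678372/25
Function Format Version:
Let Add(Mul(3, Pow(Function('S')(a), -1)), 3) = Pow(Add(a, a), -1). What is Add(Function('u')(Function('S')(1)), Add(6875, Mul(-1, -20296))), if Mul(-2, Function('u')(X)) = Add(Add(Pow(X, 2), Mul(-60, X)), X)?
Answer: Rational(678372, 25) ≈ 27135.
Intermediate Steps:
Function('S')(a) = Mul(3, Pow(Add(-3, Mul(Rational(1, 2), Pow(a, -1))), -1)) (Function('S')(a) = Mul(3, Pow(Add(-3, Pow(Add(a, a), -1)), -1)) = Mul(3, Pow(Add(-3, Pow(Mul(2, a), -1)), -1)) = Mul(3, Pow(Add(-3, Mul(Rational(1, 2), Pow(a, -1))), -1)))
Function('u')(X) = Add(Mul(Rational(-1, 2), Pow(X, 2)), Mul(Rational(59, 2), X)) (Function('u')(X) = Mul(Rational(-1, 2), Add(Add(Pow(X, 2), Mul(-60, X)), X)) = Mul(Rational(-1, 2), Add(Pow(X, 2), Mul(-59, X))) = Add(Mul(Rational(-1, 2), Pow(X, 2)), Mul(Rational(59, 2), X)))
Add(Function('u')(Function('S')(1)), Add(6875, Mul(-1, -20296))) = Add(Mul(Rational(1, 2), Mul(-6, 1, Pow(Add(-1, Mul(6, 1)), -1)), Add(59, Mul(-1, Mul(-6, 1, Pow(Add(-1, Mul(6, 1)), -1))))), Add(6875, Mul(-1, -20296))) = Add(Mul(Rational(1, 2), Mul(-6, 1, Pow(Add(-1, 6), -1)), Add(59, Mul(-1, Mul(-6, 1, Pow(Add(-1, 6), -1))))), Add(6875, 20296)) = Add(Mul(Rational(1, 2), Mul(-6, 1, Pow(5, -1)), Add(59, Mul(-1, Mul(-6, 1, Pow(5, -1))))), 27171) = Add(Mul(Rational(1, 2), Mul(-6, 1, Rational(1, 5)), Add(59, Mul(-1, Mul(-6, 1, Rational(1, 5))))), 27171) = Add(Mul(Rational(1, 2), Rational(-6, 5), Add(59, Mul(-1, Rational(-6, 5)))), 27171) = Add(Mul(Rational(1, 2), Rational(-6, 5), Add(59, Rational(6, 5))), 27171) = Add(Mul(Rational(1, 2), Rational(-6, 5), Rational(301, 5)), 27171) = Add(Rational(-903, 25), 27171) = Rational(678372, 25)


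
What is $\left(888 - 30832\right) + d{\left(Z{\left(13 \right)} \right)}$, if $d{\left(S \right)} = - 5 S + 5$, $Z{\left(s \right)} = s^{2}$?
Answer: $-30784$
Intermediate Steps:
$d{\left(S \right)} = 5 - 5 S$
$\left(888 - 30832\right) + d{\left(Z{\left(13 \right)} \right)} = \left(888 - 30832\right) + \left(5 - 5 \cdot 13^{2}\right) = -29944 + \left(5 - 845\right) = -29944 - 840 = -30784$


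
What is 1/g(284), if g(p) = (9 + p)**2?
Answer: 1/85849 ≈ 1.1648e-5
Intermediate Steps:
1/g(284) = 1/((9 + 284)**2) = 1/(293**2) = 1/85849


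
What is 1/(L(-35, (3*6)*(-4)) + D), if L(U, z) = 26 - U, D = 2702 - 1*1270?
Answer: 1/1493 ≈ 0.00066979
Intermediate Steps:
D = 1432 (D = 2702 - 1270 = 1432)
1/(L(-35, (3*6)*(-4)) + D) = 1/((26 - 1*(-35)) + 1432) = 1/((26 + 35) + 1432) = 1/(61 + 1432) = 1/1493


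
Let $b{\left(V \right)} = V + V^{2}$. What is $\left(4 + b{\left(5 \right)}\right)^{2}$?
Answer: $1156$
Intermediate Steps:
$\left(4 + b{\left(5 \right)}\right)^{2} = \left(4 + 5 \left(1 + 5\right)\right)^{2} = \left(4 + 5 \cdot 6\right)^{2} = \left(4 + 30\right)^{2} = 34^{2} = 1156$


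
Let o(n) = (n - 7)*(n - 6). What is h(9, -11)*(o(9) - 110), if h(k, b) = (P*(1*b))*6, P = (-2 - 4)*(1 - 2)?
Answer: 41184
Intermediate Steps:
P = 6 (P = -6*(-1) = 6)
h(k, b) = 36*b (h(k, b) = (6*(1*b))*6 = (6*b)*6 = 36*b)
o(n) = (-7 + n)*(-6 + n)
h(9, -11)*(o(9) - 110) = (36*(-11))*((42 + 9² - 13*9) - 110) = -396*((42 + 81 - 117) - 110) = -396*(6 - 110) = -396*(-104) = 41184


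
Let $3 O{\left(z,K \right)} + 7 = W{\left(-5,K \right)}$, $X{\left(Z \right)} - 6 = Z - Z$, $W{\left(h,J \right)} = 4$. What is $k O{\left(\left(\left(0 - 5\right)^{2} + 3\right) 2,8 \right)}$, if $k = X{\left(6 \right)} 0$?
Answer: $0$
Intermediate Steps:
$X{\left(Z \right)} = 6$ ($X{\left(Z \right)} = 6 + \left(Z - Z\right) = 6 + 0 = 6$)
$O{\left(z,K \right)} = -1$ ($O{\left(z,K \right)} = - \frac{7}{3} + \frac{1}{3} \cdot 4 = - \frac{7}{3} + \frac{4}{3} = -1$)
$k = 0$ ($k = 6 \cdot 0 = 0$)
$k O{\left(\left(\left(0 - 5\right)^{2} + 3\right) 2,8 \right)} = 0 \left(-1\right) = 0$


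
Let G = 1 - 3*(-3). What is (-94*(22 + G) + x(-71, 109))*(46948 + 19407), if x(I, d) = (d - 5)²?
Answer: 518099840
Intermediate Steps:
x(I, d) = (-5 + d)²
G = 10 (G = 1 + 9 = 10)
(-94*(22 + G) + x(-71, 109))*(46948 + 19407) = (-94*(22 + 10) + (-5 + 109)²)*(46948 + 19407) = (-94*32 + 104²)*66355 = (-3008 + 10816)*66355 = 7808*66355 = 518099840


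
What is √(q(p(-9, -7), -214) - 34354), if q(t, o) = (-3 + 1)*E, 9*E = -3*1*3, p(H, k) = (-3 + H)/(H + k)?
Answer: 4*I*√2147 ≈ 185.34*I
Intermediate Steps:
p(H, k) = (-3 + H)/(H + k)
E = -1 (E = (-3*1*3)/9 = (-3*3)/9 = (⅑)*(-9) = -1)
q(t, o) = 2 (q(t, o) = (-3 + 1)*(-1) = -2*(-1) = 2)
√(q(p(-9, -7), -214) - 34354) = √(2 - 34354) = √(-34352) = 4*I*√2147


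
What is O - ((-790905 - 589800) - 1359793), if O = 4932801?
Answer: 7673299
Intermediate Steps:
O - ((-790905 - 589800) - 1359793) = 4932801 - ((-790905 - 589800) - 1359793) = 4932801 - (-1380705 - 1359793) = 4932801 - 1*(-2740498) = 4932801 + 2740498 = 7673299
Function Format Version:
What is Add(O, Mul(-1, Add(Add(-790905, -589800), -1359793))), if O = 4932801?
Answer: 7673299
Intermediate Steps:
Add(O, Mul(-1, Add(Add(-790905, -589800), -1359793))) = Add(4932801, Mul(-1, Add(Add(-790905, -589800), -1359793))) = Add(4932801, Mul(-1, Add(-1380705, -1359793))) = Add(4932801, Mul(-1, -2740498)) = Add(4932801, 2740498) = 7673299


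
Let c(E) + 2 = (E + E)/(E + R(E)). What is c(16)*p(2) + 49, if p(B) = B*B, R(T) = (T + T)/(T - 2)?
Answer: 48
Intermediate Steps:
R(T) = 2*T/(-2 + T) (R(T) = (2*T)/(-2 + T) = 2*T/(-2 + T))
p(B) = B²
c(E) = -2 + 2*E/(E + 2*E/(-2 + E)) (c(E) = -2 + (E + E)/(E + 2*E/(-2 + E)) = -2 + (2*E)/(E + 2*E/(-2 + E)) = -2 + 2*E/(E + 2*E/(-2 + E)))
c(16)*p(2) + 49 = -4/16*2² + 49 = -4*1/16*4 + 49 = -¼*4 + 49 = -1 + 49 = 48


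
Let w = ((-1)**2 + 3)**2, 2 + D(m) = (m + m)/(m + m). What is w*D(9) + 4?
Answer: -12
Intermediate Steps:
D(m) = -1 (D(m) = -2 + (m + m)/(m + m) = -2 + (2*m)/((2*m)) = -2 + (2*m)*(1/(2*m)) = -2 + 1 = -1)
w = 16 (w = (1 + 3)**2 = 4**2 = 16)
w*D(9) + 4 = 16*(-1) + 4 = -16 + 4 = -12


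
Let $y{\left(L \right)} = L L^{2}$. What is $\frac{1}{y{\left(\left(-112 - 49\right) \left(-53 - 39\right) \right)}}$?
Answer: $\frac{1}{3249683835328} \approx 3.0772 \cdot 10^{-13}$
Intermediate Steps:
$y{\left(L \right)} = L^{3}$
$\frac{1}{y{\left(\left(-112 - 49\right) \left(-53 - 39\right) \right)}} = \frac{1}{\left(\left(-112 - 49\right) \left(-53 - 39\right)\right)^{3}} = \frac{1}{\left(\left(-161\right) \left(-92\right)\right)^{3}} = \frac{1}{14812^{3}} = \frac{1}{3249683835328}$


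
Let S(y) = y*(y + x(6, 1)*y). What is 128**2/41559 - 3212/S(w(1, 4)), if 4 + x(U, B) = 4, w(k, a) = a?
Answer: -33306341/166236 ≈ -200.36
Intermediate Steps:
x(U, B) = 0 (x(U, B) = -4 + 4 = 0)
S(y) = y**2 (S(y) = y*(y + 0*y) = y*(y + 0) = y*y = y**2)
128**2/41559 - 3212/S(w(1, 4)) = 128**2/41559 - 3212/(4**2) = 16384*(1/41559) - 3212/16 = 16384/41559 - 3212*1/16 = 16384/41559 - 803/4 = -33306341/166236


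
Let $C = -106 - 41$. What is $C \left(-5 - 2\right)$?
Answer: $1029$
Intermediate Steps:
$C = -147$ ($C = -106 - 41 = -147$)
$C \left(-5 - 2\right) = - 147 \left(-5 - 2\right) = \left(-147\right) \left(-7\right) = 1029$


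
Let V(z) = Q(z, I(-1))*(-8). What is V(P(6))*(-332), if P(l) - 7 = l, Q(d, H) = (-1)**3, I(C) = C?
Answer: -2656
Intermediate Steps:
Q(d, H) = -1
P(l) = 7 + l
V(z) = 8 (V(z) = -1*(-8) = 8)
V(P(6))*(-332) = 8*(-332) = -2656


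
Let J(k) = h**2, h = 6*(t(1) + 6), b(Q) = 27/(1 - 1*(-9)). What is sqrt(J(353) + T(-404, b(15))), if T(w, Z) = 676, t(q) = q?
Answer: 2*sqrt(610) ≈ 49.396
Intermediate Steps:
b(Q) = 27/10 (b(Q) = 27/(1 + 9) = 27/10)
h = 42 (h = 6*(1 + 6) = 6*7 = 42)
J(k) = 1764 (J(k) = 42**2 = 1764)
sqrt(J(353) + T(-404, b(15))) = sqrt(1764 + 676) = sqrt(2440) = 2*sqrt(610)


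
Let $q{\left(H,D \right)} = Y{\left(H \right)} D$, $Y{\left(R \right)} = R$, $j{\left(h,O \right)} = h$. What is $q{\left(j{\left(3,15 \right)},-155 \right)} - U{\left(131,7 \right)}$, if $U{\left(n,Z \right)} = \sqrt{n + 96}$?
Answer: $-465 - \sqrt{227} \approx -480.07$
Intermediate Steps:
$U{\left(n,Z \right)} = \sqrt{96 + n}$
$q{\left(H,D \right)} = D H$ ($q{\left(H,D \right)} = H D = D H$)
$q{\left(j{\left(3,15 \right)},-155 \right)} - U{\left(131,7 \right)} = \left(-155\right) 3 - \sqrt{96 + 131} = -465 - \sqrt{227}$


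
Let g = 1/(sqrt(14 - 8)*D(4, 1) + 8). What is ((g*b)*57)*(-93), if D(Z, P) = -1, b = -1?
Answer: 21204/29 + 5301*sqrt(6)/58 ≈ 955.05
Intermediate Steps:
g = 1/(8 - sqrt(6)) (g = 1/(sqrt(14 - 8)*(-1) + 8) = 1/(sqrt(6)*(-1) + 8) = 1/(-sqrt(6) + 8) = 1/(8 - sqrt(6)) ≈ 0.18016)
((g*b)*57)*(-93) = (((4/29 + sqrt(6)/58)*(-1))*57)*(-93) = ((-4/29 - sqrt(6)/58)*57)*(-93) = (-228/29 - 57*sqrt(6)/58)*(-93) = 21204/29 + 5301*sqrt(6)/58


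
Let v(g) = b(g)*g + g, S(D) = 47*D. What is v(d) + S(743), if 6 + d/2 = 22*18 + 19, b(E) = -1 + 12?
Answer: 44737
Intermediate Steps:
b(E) = 11
d = 818 (d = -12 + 2*(22*18 + 19) = -12 + 2*(396 + 19) = -12 + 2*415 = -12 + 830 = 818)
v(g) = 12*g (v(g) = 11*g + g = 12*g)
v(d) + S(743) = 12*818 + 47*743 = 9816 + 34921 = 44737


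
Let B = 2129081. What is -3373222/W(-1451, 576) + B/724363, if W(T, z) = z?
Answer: -1221105428465/208616544 ≈ -5853.4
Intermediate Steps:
-3373222/W(-1451, 576) + B/724363 = -3373222/576 + 2129081/724363 = -3373222*1/576 + 2129081*(1/724363) = -1686611/288 + 2129081/724363 = -1221105428465/208616544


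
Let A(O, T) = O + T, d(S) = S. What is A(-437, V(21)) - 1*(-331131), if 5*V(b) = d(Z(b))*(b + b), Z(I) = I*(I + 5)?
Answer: 1676402/5 ≈ 3.3528e+5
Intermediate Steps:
Z(I) = I*(5 + I)
V(b) = 2*b²*(5 + b)/5 (V(b) = ((b*(5 + b))*(b + b))/5 = ((b*(5 + b))*(2*b))/5 = (2*b²*(5 + b))/5 = 2*b²*(5 + b)/5)
A(-437, V(21)) - 1*(-331131) = (-437 + (⅖)*21²*(5 + 21)) - 1*(-331131) = (-437 + (⅖)*441*26) + 331131 = (-437 + 22932/5) + 331131 = 20747/5 + 331131 = 1676402/5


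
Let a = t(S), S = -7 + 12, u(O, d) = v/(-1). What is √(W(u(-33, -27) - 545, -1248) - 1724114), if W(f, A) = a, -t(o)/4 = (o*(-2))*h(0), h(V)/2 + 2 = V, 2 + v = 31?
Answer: 3*I*√191586 ≈ 1313.1*I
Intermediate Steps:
v = 29 (v = -2 + 31 = 29)
h(V) = -4 + 2*V
u(O, d) = -29 (u(O, d) = 29/(-1) = 29*(-1) = -29)
S = 5
t(o) = -32*o (t(o) = -4*o*(-2)*(-4 + 2*0) = -4*(-2*o)*(-4 + 0) = -4*(-2*o)*(-4) = -32*o)
a = -160 (a = -32*5 = -160)
W(f, A) = -160
√(W(u(-33, -27) - 545, -1248) - 1724114) = √(-160 - 1724114) = √(-1724274) = 3*I*√191586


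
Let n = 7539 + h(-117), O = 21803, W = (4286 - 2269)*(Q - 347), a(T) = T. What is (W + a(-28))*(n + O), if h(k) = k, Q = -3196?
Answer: -208849419275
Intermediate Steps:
W = -7146231 (W = (4286 - 2269)*(-3196 - 347) = 2017*(-3543) = -7146231)
n = 7422 (n = 7539 - 117 = 7422)
(W + a(-28))*(n + O) = (-7146231 - 28)*(7422 + 21803) = -7146259*29225 = -208849419275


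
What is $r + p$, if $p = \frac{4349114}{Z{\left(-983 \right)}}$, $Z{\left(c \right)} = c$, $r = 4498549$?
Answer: $\frac{4417724553}{983} \approx 4.4941 \cdot 10^{6}$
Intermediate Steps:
$p = - \frac{4349114}{983}$ ($p = \frac{4349114}{-983} = 4349114 \left(- \frac{1}{983}\right) = - \frac{4349114}{983} \approx -4424.3$)
$r + p = 4498549 - \frac{4349114}{983} = \frac{4417724553}{983}$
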